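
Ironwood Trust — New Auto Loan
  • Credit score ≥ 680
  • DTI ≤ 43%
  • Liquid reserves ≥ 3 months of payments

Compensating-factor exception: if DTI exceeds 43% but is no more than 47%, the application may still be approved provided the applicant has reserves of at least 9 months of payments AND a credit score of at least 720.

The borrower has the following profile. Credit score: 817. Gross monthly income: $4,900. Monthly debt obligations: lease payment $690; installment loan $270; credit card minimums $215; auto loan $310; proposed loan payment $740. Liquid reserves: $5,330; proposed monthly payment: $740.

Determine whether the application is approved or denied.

Credit score 817 ≥ 680 (meets base)
Total debts = (690 + 270 + 215 + 310 + 740) = 2,225. DTI = 2,225/4,900 = 45.4% > 43% — standard DTI limit exceeded.
Liquid reserves cover 5,330/740 = 7.2 months — ≥ 3 required
45.4% falls in the override range (43%–47%), so the compensating-factor test applies.
Reserves 7.2 < 9 months; credit score 817 ≥ 720.
Override conditions not both satisfied; exception does not apply.

Denied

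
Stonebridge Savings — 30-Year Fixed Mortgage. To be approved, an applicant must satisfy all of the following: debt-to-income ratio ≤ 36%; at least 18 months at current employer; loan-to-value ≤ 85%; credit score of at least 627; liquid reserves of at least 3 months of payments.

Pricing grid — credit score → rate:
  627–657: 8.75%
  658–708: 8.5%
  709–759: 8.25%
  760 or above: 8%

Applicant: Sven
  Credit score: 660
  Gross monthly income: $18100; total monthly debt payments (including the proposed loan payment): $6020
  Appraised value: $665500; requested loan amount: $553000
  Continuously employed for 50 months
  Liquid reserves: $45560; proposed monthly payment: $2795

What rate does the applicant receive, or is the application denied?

Approved at 8.5%

Credit score 660 ≥ 627 (meets minimum)
Employment 50 ≥ 18 months
DTI = 6,020/18,100 = 33.3% ≤ 36%
Liquid reserves cover 45,560/2,795 = 16.3 months — ≥ 3 required
LTV: 553,000 ÷ 665,500 = 83.1%, within 85% cap
All requirements met. Score 660 falls in the 658–708 tier → 8.5%.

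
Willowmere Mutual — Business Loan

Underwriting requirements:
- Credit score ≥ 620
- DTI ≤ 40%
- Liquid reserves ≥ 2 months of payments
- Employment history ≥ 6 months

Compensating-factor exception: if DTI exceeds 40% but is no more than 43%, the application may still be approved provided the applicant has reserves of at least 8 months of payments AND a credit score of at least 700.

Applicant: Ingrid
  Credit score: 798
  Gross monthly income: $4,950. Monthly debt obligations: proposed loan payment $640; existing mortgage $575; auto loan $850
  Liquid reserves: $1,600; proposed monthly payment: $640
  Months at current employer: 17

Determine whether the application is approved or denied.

Denied

Credit score 798 ≥ 620 (meets base)
Total debts = (640 + 575 + 850) = 2,065. DTI = 2,065/4,950 = 41.7% > 40% — standard DTI limit exceeded.
Reserves = 1,600/640 = 2.5 months ≥ 2
Employment 17 ≥ 6 months
41.7% falls in the override range (40%–43%), so the compensating-factor test applies.
Reserves 2.5 < 8 months; credit score 798 ≥ 700.
Override conditions not both satisfied; exception does not apply.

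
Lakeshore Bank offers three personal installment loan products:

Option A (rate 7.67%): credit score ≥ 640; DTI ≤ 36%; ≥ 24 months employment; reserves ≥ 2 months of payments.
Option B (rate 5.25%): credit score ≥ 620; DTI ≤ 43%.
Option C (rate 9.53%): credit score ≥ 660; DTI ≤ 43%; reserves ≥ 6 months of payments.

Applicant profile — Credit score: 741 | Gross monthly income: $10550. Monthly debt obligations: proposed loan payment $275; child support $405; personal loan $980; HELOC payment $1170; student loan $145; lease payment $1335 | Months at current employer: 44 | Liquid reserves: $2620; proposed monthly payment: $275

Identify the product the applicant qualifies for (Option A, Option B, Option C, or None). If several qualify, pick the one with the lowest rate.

Option B

Total debts = (275 + 405 + 980 + 1,170 + 145 + 1,335) = 4,310; DTI = 4,310/10,550 = 40.9%.
Reserves = 2,620/275 = 9.5 months.
Option A: score 741 ≥ 640; DTI 40.9% > 36%; employment 44 ≥ 24 mo; reserves 9.5 ≥ 2 mo → does not qualify.
Option B: score 741 ≥ 620; DTI 40.9% ≤ 43% → qualifies.
Option C: score 741 ≥ 660; DTI 40.9% ≤ 43%; reserves 9.5 ≥ 6 mo → qualifies.
Qualifying: Option B, Option C. Lowest rate is 5.25% → Option B.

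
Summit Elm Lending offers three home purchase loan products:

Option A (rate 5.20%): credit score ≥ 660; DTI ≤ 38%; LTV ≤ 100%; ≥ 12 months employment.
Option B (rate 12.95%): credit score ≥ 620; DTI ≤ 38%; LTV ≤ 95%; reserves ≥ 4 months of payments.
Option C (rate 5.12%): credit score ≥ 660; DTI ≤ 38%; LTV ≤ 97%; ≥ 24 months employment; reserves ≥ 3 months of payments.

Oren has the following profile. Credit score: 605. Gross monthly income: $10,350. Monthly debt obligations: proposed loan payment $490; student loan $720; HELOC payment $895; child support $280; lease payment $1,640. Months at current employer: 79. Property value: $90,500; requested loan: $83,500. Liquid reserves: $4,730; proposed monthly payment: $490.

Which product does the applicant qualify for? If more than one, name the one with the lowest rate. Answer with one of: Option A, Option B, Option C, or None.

None

Total debts = (490 + 720 + 895 + 280 + 1,640) = 4,025; DTI = 4,025/10,350 = 38.9%.
LTV = 83,500/90,500 = 92.3%.
Reserves = 4,730/490 = 9.7 months.
Option A: score 605 < 660; DTI 38.9% > 38%; LTV 92.3% ≤ 100%; employment 79 ≥ 12 mo → does not qualify.
Option B: score 605 < 620; DTI 38.9% > 38%; LTV 92.3% ≤ 95%; reserves 9.7 ≥ 4 mo → does not qualify.
Option C: score 605 < 660; DTI 38.9% > 38%; LTV 92.3% ≤ 97%; employment 79 ≥ 24 mo; reserves 9.7 ≥ 3 mo → does not qualify.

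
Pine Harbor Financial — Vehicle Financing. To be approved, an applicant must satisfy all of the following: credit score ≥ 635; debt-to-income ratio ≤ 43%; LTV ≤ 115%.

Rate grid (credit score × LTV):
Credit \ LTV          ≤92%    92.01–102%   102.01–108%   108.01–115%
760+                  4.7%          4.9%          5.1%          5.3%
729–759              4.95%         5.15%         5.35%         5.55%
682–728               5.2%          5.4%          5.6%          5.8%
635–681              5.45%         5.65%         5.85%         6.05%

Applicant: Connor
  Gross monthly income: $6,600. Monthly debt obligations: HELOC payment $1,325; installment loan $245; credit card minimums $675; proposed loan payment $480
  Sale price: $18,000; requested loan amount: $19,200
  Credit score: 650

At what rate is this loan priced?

Credit score 650 ≥ 635; Total monthly debts = (1,325 + 245 + 675 + 480) = 2,725. DTI = 2,725/6,600 = 41.3% ≤ 43%
LTV = 19,200/18,000 = 106.7% ≤ 115%
Credit 650 → row 635–681; LTV 106.7% → column 102.01–108%. Grid cell → 5.85%.

5.85%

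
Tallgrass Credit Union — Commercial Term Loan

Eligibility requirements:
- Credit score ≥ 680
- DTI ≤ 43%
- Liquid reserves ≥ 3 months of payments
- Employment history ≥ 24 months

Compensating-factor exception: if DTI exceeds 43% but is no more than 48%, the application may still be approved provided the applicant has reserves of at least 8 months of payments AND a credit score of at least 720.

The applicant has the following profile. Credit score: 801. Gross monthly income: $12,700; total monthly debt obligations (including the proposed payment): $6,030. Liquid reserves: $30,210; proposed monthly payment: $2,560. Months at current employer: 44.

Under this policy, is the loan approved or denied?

Approved

Credit score 801 ≥ 680 (meets base)
DTI: 6,030 ÷ 12,700 = 47.5%, over the 43% base limit.
Liquid reserves cover 30,210/2,560 = 11.8 months — ≥ 3 required
Employment 44 ≥ 24 months
47.5% falls in the override range (43%–48%), so the compensating-factor test applies.
Override check — reserves: 11.8 mo (ok); score: 801 (ok).
Both override conditions satisfied; DTI exception granted.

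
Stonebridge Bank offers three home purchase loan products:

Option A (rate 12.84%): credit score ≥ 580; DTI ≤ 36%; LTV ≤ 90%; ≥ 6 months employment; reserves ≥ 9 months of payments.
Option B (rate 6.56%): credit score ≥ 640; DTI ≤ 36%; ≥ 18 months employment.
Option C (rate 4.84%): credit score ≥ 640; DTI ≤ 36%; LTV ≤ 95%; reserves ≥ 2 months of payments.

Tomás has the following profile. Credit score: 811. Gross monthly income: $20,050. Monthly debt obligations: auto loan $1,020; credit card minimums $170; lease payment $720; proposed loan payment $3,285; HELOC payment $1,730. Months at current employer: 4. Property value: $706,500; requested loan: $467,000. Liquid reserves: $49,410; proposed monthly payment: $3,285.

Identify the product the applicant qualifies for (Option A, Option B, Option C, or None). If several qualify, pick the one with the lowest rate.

Option C

Total debts = (1,020 + 170 + 720 + 3,285 + 1,730) = 6,925; DTI = 6,925/20,050 = 34.5%.
LTV = 467,000/706,500 = 66.1%.
Reserves = 49,410/3,285 = 15.0 months.
Option A: score 811 ≥ 580; DTI 34.5% ≤ 36%; LTV 66.1% ≤ 90%; employment 4 < 6 mo; reserves 15.0 ≥ 9 mo → does not qualify.
Option B: score 811 ≥ 640; DTI 34.5% ≤ 36%; employment 4 < 18 mo → does not qualify.
Option C: score 811 ≥ 640; DTI 34.5% ≤ 36%; LTV 66.1% ≤ 95%; reserves 15.0 ≥ 2 mo → qualifies.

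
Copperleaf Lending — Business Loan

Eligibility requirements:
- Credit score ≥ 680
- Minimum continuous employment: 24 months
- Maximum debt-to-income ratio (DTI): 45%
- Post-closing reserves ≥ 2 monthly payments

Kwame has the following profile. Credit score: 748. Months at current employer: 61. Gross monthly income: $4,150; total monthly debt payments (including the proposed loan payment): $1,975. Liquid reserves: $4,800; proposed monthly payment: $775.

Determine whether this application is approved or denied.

Credit score 748 ≥ 680 (meets)
Employment 61 ≥ 24 months
Debt-to-income = 1,975/4,150 = 47.6% — over 45% limit
Liquid reserves cover 4,800/775 = 6.2 months — ≥ 2 required
Fails on DTI.

Denied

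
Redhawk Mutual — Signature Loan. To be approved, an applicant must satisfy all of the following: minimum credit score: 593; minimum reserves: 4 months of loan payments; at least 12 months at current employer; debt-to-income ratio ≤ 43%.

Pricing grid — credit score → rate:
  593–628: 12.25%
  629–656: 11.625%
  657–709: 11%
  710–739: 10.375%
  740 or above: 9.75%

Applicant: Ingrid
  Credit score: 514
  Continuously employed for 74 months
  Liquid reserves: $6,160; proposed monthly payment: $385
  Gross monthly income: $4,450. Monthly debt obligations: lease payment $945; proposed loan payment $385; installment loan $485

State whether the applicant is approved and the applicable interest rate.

Credit score 514 < 593 (below minimum)
Total monthly debts = (945 + 385 + 485) = 1,815. DTI = 1,815/4,450 = 40.8% ≤ 43%
Employment 74 ≥ 12 months
Reserves = 6,160/385 = 16.0 months ≥ 4
Not all requirements met → denied.

Denied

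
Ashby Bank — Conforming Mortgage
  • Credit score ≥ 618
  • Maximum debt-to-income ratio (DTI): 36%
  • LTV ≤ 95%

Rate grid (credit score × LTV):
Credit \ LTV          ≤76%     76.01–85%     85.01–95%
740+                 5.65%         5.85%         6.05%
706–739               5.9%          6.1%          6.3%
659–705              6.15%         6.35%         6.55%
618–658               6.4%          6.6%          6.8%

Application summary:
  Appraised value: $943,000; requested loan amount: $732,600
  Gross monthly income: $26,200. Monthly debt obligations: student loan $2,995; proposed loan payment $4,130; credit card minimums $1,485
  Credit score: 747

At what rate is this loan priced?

5.85%

Credit score 747 ≥ 618; Total monthly debts = (2,995 + 4,130 + 1,485) = 8,610. DTI = 8,610/26,200 = 32.9% ≤ 36%
LTV: 732,600 ÷ 943,000 = 77.7%, within 95% cap
Credit 747 → row 740+; LTV 77.7% → column 76.01–85%. Grid cell → 5.85%.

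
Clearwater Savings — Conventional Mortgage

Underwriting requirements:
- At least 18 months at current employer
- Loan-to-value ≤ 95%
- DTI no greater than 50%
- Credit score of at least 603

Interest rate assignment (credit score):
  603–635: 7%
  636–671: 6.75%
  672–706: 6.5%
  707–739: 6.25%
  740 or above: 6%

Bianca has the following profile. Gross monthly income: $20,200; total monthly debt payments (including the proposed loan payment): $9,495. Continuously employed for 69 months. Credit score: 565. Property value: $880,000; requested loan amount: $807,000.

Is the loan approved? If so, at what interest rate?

Denied

Credit score 565 < 603 (below minimum)
Debt-to-income = 9,495/20,200 = 47% — meets 50% limit
LTV = 807,000/880,000 = 91.7% ≤ 95%
Employment 69 ≥ 18 months
Not all requirements met → denied.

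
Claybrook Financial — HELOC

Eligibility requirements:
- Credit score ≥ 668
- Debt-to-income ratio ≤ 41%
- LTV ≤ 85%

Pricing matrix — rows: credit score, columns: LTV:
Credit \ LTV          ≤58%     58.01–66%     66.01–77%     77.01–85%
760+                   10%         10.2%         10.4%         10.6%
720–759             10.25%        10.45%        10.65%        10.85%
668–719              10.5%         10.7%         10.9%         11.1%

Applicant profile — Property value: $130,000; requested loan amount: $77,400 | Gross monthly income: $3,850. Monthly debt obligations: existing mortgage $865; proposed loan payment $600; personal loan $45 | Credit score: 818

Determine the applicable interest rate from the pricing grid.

Credit score 818 ≥ 668; Total monthly debts = (865 + 600 + 45) = 1,510. DTI: 1,510 ÷ 3,850 = 39.2%, within the 41% cap
Loan-to-value = 77,400/130,000 = 59.5% — pass (85% max)
Row: 818 falls in 760+. Column: 59.5% falls in 58.01–66%. Rate = 10.2%.

10.2%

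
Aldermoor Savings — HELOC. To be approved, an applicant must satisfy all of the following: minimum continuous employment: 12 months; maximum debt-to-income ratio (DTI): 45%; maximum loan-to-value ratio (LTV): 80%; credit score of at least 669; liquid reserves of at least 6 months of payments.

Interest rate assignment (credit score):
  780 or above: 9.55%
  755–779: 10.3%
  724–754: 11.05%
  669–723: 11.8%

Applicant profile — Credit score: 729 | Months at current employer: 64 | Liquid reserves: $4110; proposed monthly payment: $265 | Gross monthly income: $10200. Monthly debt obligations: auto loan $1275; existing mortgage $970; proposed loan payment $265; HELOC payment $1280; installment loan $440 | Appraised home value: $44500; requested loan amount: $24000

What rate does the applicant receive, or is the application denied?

Credit score 729 ≥ 669 (meets minimum)
Employment 64 ≥ 12 months
Loan-to-value = 24,000/44,500 = 53.9% — pass (80% max)
Total monthly debts = (1,275 + 970 + 265 + 1,280 + 440) = 4,230. Debt-to-income = 4,230/10,200 = 41.5% — meets 45% limit
Reserves = 4,110/265 = 15.5 months ≥ 6
All requirements met. Score 729 falls in the 724–754 tier → 11.05%.

Approved at 11.05%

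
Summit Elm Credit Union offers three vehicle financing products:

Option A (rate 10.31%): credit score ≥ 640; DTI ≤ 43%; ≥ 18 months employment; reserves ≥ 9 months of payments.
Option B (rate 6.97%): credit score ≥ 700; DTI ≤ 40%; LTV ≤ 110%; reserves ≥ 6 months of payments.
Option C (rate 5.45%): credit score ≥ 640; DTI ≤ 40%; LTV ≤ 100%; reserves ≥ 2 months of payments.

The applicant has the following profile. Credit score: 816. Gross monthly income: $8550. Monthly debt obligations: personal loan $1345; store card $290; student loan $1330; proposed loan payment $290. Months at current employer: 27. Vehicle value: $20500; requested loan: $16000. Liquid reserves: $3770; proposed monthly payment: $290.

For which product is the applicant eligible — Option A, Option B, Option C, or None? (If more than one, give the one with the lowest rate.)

Total debts = (1,345 + 290 + 1,330 + 290) = 3,255; DTI = 3,255/8,550 = 38.1%.
LTV = 16,000/20,500 = 78%.
Reserves = 3,770/290 = 13.0 months.
Option A: score 816 ≥ 640; DTI 38.1% ≤ 43%; employment 27 ≥ 18 mo; reserves 13.0 ≥ 9 mo → qualifies.
Option B: score 816 ≥ 700; DTI 38.1% ≤ 40%; LTV 78% ≤ 110%; reserves 13.0 ≥ 6 mo → qualifies.
Option C: score 816 ≥ 640; DTI 38.1% ≤ 40%; LTV 78% ≤ 100%; reserves 13.0 ≥ 2 mo → qualifies.
Qualifying: Option A, Option B, Option C. Lowest rate is 5.45% → Option C.

Option C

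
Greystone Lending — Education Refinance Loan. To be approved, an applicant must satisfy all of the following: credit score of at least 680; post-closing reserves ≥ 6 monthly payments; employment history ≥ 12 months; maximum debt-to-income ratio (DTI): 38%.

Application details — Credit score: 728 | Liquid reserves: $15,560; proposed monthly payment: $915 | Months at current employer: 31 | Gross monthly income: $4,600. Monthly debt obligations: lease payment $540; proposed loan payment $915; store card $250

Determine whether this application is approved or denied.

Credit score 728 ≥ 680 (meets)
Liquid reserves cover 15,560/915 = 17.0 months — ≥ 6 required
Employment 31 ≥ 12 months
Total monthly debts = (540 + 915 + 250) = 1,705. Debt-to-income = 1,705/4,600 = 37.1% — meets 38% limit
All criteria satisfied.

Approved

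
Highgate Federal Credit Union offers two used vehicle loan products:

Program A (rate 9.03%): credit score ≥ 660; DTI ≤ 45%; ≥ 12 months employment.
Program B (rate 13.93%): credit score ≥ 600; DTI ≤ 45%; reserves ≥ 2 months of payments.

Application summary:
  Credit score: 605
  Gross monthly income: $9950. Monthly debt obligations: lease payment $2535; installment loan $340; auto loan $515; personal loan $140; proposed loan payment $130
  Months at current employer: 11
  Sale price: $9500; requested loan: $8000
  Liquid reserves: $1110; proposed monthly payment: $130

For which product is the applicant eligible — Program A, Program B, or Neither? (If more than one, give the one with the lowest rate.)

Total debts = (2,535 + 340 + 515 + 140 + 130) = 3,660; DTI = 3,660/9,950 = 36.8%.
LTV = 8,000/9,500 = 84.2%.
Reserves = 1,110/130 = 8.5 months.
Program A: score 605 < 660; DTI 36.8% ≤ 45%; employment 11 < 12 mo → does not qualify.
Program B: score 605 ≥ 600; DTI 36.8% ≤ 45%; reserves 8.5 ≥ 2 mo → qualifies.

Program B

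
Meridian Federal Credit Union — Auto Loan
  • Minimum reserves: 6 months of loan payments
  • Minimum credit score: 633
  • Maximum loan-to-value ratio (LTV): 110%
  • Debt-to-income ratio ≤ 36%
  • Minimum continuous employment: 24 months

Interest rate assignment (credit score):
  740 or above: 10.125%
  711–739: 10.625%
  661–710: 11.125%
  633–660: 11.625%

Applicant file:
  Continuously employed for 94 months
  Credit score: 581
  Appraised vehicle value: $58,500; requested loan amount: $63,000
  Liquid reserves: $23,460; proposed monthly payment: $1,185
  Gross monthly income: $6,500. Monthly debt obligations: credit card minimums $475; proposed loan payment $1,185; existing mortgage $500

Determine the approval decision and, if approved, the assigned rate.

Denied

Credit score 581 < 633 (below minimum)
Employment 94 ≥ 24 months
Loan-to-value = 63,000/58,500 = 107.7% — pass (110% max)
Liquid reserves cover 23,460/1,185 = 19.8 months — ≥ 6 required
Total monthly debts = (475 + 1,185 + 500) = 2,160. DTI = 2,160/6,500 = 33.2% ≤ 36%
Not all requirements met → denied.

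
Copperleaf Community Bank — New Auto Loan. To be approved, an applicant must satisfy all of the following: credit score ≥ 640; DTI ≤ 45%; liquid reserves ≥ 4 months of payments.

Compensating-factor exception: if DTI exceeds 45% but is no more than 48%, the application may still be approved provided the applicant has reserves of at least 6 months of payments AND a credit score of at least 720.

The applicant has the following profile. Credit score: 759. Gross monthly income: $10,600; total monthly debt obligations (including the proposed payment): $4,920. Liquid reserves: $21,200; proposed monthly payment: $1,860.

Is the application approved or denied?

Approved

Credit score 759 ≥ 640 (meets base)
DTI = 4,920/10,600 = 46.4% > 45% — standard DTI limit exceeded.
Reserves: 21,200 ÷ 1,860 = 11.4 months (meets 4-month minimum)
46.4% falls in the override range (45%–48%), so the compensating-factor test applies.
Override check — reserves: 11.4 mo (ok); score: 759 (ok).
Both compensating conditions met → exception applies.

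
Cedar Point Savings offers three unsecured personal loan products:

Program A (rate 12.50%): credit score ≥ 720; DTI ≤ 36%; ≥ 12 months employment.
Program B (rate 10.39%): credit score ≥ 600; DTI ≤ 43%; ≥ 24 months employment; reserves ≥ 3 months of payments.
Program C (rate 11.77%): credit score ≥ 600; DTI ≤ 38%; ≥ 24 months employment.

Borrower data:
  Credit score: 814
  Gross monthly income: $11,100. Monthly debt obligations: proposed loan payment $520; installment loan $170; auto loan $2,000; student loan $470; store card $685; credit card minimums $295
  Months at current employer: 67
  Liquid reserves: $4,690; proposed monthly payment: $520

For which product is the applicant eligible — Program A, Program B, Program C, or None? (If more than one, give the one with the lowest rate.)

Program B

Total debts = (520 + 170 + 2,000 + 470 + 685 + 295) = 4,140; DTI = 4,140/11,100 = 37.3%.
Reserves = 4,690/520 = 9.0 months.
Program A: score 814 ≥ 720; DTI 37.3% > 36%; employment 67 ≥ 12 mo → does not qualify.
Program B: score 814 ≥ 600; DTI 37.3% ≤ 43%; employment 67 ≥ 24 mo; reserves 9.0 ≥ 3 mo → qualifies.
Program C: score 814 ≥ 600; DTI 37.3% ≤ 38%; employment 67 ≥ 24 mo → qualifies.
Qualifying: Program B, Program C. Lowest rate is 10.39% → Program B.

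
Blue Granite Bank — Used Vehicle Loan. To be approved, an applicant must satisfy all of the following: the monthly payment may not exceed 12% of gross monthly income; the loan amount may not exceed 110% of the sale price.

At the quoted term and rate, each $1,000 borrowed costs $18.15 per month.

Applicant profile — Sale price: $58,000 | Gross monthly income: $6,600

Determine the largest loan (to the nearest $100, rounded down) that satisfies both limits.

$43,600

Payment cap: 12% × $6,600 = $792/month.
At $18.15 per $1,000, that supports 792/18.15 × 1,000 ≈ $43,636 → $43,600.
LTV cap: 110% × $58,000 = $63,800 → $63,800.
Binding constraint: payment-to-income.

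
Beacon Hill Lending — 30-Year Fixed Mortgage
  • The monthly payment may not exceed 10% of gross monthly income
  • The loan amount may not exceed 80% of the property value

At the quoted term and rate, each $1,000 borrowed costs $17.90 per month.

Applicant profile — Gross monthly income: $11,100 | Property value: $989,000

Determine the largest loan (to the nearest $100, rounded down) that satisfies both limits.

Payment cap: 10% × $11,100 = $1,110/month.
At $17.90 per $1,000, that supports 1,110/17.90 × 1,000 ≈ $62,011 → $62,000.
LTV cap: 80% × $989,000 = $791,200 → $791,200.
Binding constraint: payment-to-income.

$62,000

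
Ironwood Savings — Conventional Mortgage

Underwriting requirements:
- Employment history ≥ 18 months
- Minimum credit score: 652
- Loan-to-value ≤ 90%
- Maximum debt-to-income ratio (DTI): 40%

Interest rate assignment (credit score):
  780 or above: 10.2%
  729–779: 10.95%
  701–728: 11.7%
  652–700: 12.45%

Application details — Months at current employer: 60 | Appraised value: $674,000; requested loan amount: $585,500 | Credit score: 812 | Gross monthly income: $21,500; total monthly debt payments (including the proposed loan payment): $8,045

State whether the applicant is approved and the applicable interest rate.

Credit score 812 ≥ 652 (meets minimum)
LTV: 585,500 ÷ 674,000 = 86.9%, within 90% cap
Employment 60 ≥ 18 months
DTI = 8,045/21,500 = 37.4% ≤ 40%
All requirements met. Score 812 falls in the 780 or above tier → 10.2%.

Approved at 10.2%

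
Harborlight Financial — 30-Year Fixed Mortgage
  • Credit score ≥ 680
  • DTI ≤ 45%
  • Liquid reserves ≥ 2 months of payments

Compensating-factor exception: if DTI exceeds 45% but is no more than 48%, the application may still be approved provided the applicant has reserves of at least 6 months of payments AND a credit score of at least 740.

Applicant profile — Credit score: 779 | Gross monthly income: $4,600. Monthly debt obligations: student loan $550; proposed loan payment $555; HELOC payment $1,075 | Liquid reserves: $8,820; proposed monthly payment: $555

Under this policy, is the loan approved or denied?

Approved

Credit score 779 ≥ 680 (meets base)
Total debts = (550 + 555 + 1,075) = 2,180. DTI = 2,180/4,600 = 47.4% > 45% — standard DTI limit exceeded.
Reserves = 8,820/555 = 15.9 months ≥ 2
47.4% falls in the override range (45%–48%), so the compensating-factor test applies.
Reserves 15.9 ≥ 6 months; credit score 779 ≥ 740.
Both override conditions satisfied; DTI exception granted.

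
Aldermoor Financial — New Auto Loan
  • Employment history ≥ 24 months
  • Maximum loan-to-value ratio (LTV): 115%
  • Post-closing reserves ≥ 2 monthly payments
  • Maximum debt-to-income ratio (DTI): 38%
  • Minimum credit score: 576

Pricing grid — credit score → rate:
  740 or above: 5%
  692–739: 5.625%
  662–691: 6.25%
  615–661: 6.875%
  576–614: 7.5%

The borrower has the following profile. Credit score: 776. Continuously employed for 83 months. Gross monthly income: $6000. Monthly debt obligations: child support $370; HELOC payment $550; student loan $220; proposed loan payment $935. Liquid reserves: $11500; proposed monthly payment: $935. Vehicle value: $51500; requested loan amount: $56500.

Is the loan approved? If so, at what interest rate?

Approved at 5%

Credit score 776 ≥ 576 (meets minimum)
Total monthly debts = (370 + 550 + 220 + 935) = 2,075. DTI: 2,075 ÷ 6,000 = 34.6%, within the 38% cap
Loan-to-value = 56,500/51,500 = 109.7% — pass (115% max)
Employment 83 ≥ 24 months
Liquid reserves cover 11,500/935 = 12.3 months — ≥ 2 required
All requirements met. Score 776 falls in the 740 or above tier → 5%.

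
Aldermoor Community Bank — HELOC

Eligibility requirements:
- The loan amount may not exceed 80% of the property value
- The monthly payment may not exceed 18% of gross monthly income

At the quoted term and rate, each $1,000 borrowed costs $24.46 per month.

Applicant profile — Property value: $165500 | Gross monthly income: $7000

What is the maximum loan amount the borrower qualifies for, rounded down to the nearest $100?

$51,500

Payment cap: 18% × $7,000 = $1,260/month.
At $24.46 per $1,000, that supports 1,260/24.46 × 1,000 ≈ $51,512 → $51,500.
LTV cap: 80% × $165,500 = $132,400 → $132,400.
Binding constraint: payment-to-income.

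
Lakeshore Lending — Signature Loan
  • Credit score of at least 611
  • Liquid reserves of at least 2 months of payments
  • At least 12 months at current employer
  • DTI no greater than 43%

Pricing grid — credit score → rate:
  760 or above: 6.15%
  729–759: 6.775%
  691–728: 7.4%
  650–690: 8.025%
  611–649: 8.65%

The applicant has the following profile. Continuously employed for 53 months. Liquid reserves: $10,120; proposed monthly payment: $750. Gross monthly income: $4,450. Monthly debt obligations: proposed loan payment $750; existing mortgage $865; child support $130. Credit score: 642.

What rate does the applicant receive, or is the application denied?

Credit score 642 ≥ 611 (meets minimum)
Reserves: 10,120 ÷ 750 = 13.5 months (meets 2-month minimum)
Total monthly debts = (750 + 865 + 130) = 1,745. DTI = 1,745/4,450 = 39.2% ≤ 43%
Employment 53 ≥ 12 months
All requirements met. Score 642 falls in the 611–649 tier → 8.65%.

Approved at 8.65%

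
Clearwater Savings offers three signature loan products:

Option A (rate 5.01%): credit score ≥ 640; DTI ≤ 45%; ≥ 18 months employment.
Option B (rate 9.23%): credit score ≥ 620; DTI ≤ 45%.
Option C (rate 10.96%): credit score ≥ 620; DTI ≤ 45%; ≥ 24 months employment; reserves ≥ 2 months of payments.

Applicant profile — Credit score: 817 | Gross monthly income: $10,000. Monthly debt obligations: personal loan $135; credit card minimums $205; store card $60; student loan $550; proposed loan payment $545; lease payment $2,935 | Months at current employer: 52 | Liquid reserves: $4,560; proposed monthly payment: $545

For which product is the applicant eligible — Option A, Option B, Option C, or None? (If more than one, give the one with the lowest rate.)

Option A

Total debts = (135 + 205 + 60 + 550 + 545 + 2,935) = 4,430; DTI = 4,430/10,000 = 44.3%.
Reserves = 4,560/545 = 8.4 months.
Option A: score 817 ≥ 640; DTI 44.3% ≤ 45%; employment 52 ≥ 18 mo → qualifies.
Option B: score 817 ≥ 620; DTI 44.3% ≤ 45% → qualifies.
Option C: score 817 ≥ 620; DTI 44.3% ≤ 45%; employment 52 ≥ 24 mo; reserves 8.4 ≥ 2 mo → qualifies.
Qualifying: Option A, Option B, Option C. Lowest rate is 5.01% → Option A.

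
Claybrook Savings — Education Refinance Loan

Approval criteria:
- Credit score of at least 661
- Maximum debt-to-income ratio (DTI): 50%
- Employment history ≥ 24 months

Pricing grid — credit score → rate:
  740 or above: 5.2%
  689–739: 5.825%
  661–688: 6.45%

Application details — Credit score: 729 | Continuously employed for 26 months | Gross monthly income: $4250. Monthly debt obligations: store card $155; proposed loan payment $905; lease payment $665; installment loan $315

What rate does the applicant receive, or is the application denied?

Approved at 5.825%

Credit score 729 ≥ 661 (meets minimum)
Total monthly debts = (155 + 905 + 665 + 315) = 2,040. DTI = 2,040/4,250 = 48% ≤ 50%
Employment 26 ≥ 24 months
All requirements met. Score 729 falls in the 689–739 tier → 5.825%.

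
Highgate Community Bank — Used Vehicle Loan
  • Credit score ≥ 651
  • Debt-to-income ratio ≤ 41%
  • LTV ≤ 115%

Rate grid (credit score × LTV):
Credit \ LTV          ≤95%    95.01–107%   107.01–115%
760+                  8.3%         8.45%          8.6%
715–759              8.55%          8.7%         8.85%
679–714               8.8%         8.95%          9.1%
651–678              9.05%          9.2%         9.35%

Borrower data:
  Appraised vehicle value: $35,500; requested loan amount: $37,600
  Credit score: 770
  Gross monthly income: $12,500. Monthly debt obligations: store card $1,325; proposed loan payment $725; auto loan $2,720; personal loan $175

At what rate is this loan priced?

Credit score 770 ≥ 651; Total monthly debts = (1,325 + 725 + 2,720 + 175) = 4,945. Debt-to-income = 4,945/12,500 = 39.6% — meets 41% limit
Loan-to-value = 37,600/35,500 = 105.9% — pass (115% max)
Row: 770 falls in 760+. Column: 105.9% falls in 95.01–107%. Rate = 8.45%.

8.45%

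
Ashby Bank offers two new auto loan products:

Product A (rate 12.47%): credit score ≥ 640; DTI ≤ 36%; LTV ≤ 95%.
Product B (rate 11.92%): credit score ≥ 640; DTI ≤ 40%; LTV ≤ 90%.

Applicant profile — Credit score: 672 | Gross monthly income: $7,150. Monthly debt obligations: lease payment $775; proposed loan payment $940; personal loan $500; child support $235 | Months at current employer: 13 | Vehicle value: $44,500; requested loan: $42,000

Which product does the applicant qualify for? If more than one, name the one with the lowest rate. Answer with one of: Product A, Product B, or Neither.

Total debts = (775 + 940 + 500 + 235) = 2,450; DTI = 2,450/7,150 = 34.3%.
LTV = 42,000/44,500 = 94.4%.
Product A: score 672 ≥ 640; DTI 34.3% ≤ 36%; LTV 94.4% ≤ 95% → qualifies.
Product B: score 672 ≥ 640; DTI 34.3% ≤ 40%; LTV 94.4% > 90% → does not qualify.

Product A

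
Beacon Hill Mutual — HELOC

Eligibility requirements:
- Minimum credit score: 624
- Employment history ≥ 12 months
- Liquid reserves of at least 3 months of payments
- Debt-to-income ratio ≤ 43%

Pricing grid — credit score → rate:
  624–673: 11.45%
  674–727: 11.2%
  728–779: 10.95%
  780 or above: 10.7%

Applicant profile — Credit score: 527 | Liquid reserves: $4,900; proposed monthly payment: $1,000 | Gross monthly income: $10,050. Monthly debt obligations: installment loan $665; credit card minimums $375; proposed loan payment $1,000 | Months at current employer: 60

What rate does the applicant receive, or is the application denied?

Credit score 527 < 624 (below minimum)
Reserves: 4,900 ÷ 1,000 = 4.9 months (meets 3-month minimum)
Employment 60 ≥ 12 months
Total monthly debts = (665 + 375 + 1,000) = 2,040. DTI = 2,040/10,050 = 20.3% ≤ 43%
Not all requirements met → denied.

Denied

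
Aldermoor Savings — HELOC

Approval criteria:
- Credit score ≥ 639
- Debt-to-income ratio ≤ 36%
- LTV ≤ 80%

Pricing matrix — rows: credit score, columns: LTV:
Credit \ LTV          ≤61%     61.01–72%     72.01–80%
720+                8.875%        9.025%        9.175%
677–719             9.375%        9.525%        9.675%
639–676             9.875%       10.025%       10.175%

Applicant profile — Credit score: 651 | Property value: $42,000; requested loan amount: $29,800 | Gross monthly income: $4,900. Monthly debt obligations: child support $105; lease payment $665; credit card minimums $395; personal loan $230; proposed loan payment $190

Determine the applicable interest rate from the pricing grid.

10.025%

Credit score 651 ≥ 639; Total monthly debts = (105 + 665 + 395 + 230 + 190) = 1,585. DTI = 1,585/4,900 = 32.3% ≤ 36%
LTV = 29,800/42,000 = 71% ≤ 80%
Score 651 is in the 639–676 band; LTV 71% is in the 61.01–72% band → 10.025%.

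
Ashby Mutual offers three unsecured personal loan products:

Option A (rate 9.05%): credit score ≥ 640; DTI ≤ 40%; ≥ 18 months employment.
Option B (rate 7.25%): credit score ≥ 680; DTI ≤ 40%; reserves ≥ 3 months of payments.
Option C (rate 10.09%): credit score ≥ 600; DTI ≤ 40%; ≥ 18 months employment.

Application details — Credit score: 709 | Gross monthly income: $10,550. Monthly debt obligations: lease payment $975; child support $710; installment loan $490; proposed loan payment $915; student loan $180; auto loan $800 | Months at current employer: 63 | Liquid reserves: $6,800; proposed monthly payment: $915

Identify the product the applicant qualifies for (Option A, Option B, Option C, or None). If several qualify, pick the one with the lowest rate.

Option B

Total debts = (975 + 710 + 490 + 915 + 180 + 800) = 4,070; DTI = 4,070/10,550 = 38.6%.
Reserves = 6,800/915 = 7.4 months.
Option A: score 709 ≥ 640; DTI 38.6% ≤ 40%; employment 63 ≥ 18 mo → qualifies.
Option B: score 709 ≥ 680; DTI 38.6% ≤ 40%; reserves 7.4 ≥ 3 mo → qualifies.
Option C: score 709 ≥ 600; DTI 38.6% ≤ 40%; employment 63 ≥ 18 mo → qualifies.
Qualifying: Option A, Option B, Option C. Lowest rate is 7.25% → Option B.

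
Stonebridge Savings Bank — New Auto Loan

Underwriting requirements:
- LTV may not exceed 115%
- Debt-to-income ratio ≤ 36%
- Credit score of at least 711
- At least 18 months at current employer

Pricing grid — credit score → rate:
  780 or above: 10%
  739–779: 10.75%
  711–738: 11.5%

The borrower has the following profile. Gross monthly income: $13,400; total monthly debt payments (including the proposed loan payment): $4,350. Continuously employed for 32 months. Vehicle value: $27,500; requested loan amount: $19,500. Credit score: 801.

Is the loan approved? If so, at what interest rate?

Credit score 801 ≥ 711 (meets minimum)
Employment 32 ≥ 18 months
Debt-to-income = 4,350/13,400 = 32.5% — meets 36% limit
Loan-to-value = 19,500/27,500 = 70.9% — pass (115% max)
All requirements met. Score 801 falls in the 780 or above tier → 10%.

Approved at 10%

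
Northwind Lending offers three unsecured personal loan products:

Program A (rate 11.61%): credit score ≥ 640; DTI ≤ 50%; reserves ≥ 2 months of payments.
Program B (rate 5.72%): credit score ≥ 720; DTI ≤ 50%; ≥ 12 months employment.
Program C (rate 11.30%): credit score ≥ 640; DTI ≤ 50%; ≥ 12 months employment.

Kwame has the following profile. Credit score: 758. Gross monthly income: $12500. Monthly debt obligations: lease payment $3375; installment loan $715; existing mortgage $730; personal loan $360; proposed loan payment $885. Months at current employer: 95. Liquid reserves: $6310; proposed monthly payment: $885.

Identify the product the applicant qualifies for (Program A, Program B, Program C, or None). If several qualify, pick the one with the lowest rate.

Program B

Total debts = (3,375 + 715 + 730 + 360 + 885) = 6,065; DTI = 6,065/12,500 = 48.5%.
Reserves = 6,310/885 = 7.1 months.
Program A: score 758 ≥ 640; DTI 48.5% ≤ 50%; reserves 7.1 ≥ 2 mo → qualifies.
Program B: score 758 ≥ 720; DTI 48.5% ≤ 50%; employment 95 ≥ 12 mo → qualifies.
Program C: score 758 ≥ 640; DTI 48.5% ≤ 50%; employment 95 ≥ 12 mo → qualifies.
Qualifying: Program A, Program B, Program C. Lowest rate is 5.72% → Program B.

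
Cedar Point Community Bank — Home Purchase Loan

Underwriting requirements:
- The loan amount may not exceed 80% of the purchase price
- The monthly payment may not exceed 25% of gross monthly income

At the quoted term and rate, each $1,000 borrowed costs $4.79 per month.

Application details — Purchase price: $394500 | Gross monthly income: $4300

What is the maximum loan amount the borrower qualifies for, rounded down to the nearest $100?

$224,400

Payment cap: 25% × $4,300 = $1,075/month.
At $4.79 per $1,000, that supports 1,075/4.79 × 1,000 ≈ $224,425 → $224,400.
LTV cap: 80% × $394,500 = $315,600 → $315,600.
Binding constraint: payment-to-income.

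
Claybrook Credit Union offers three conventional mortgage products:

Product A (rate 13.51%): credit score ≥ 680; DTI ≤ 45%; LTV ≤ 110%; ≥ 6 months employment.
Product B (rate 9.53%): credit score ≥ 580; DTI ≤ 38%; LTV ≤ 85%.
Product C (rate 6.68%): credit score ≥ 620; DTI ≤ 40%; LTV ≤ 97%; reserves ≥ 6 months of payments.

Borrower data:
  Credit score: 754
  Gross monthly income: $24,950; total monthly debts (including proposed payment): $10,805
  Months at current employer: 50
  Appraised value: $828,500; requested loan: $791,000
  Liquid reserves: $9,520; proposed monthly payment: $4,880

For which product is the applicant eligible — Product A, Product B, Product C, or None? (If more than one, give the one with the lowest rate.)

DTI = 10,805/24,950 = 43.3%.
LTV = 791,000/828,500 = 95.5%.
Reserves = 9,520/4,880 = 2.0 months.
Product A: score 754 ≥ 680; DTI 43.3% ≤ 45%; LTV 95.5% ≤ 110%; employment 50 ≥ 6 mo → qualifies.
Product B: score 754 ≥ 580; DTI 43.3% > 38%; LTV 95.5% > 85% → does not qualify.
Product C: score 754 ≥ 620; DTI 43.3% > 40%; LTV 95.5% ≤ 97%; reserves 2.0 < 6 mo → does not qualify.

Product A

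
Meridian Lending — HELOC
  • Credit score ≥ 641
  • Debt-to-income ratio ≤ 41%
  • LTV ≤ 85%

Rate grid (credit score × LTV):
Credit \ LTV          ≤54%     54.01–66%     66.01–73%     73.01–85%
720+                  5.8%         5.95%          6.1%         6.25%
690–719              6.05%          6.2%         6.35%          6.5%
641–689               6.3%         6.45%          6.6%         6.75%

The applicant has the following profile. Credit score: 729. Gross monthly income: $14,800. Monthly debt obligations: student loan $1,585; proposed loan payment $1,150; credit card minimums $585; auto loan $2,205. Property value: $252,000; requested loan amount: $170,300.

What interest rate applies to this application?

Credit score 729 ≥ 641; Total monthly debts = (1,585 + 1,150 + 585 + 2,205) = 5,525. Debt-to-income = 5,525/14,800 = 37.3% — meets 41% limit
LTV: 170,300 ÷ 252,000 = 67.6%, within 85% cap
Row: 729 falls in 720+. Column: 67.6% falls in 66.01–73%. Rate = 6.1%.

6.1%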